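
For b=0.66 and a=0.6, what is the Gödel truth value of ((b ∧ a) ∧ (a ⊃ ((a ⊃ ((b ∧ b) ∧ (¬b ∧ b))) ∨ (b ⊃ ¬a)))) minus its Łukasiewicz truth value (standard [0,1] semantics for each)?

Gödel evaluation:
  (b ∧ a) = min(0.66, 0.6) = 0.6
  (b ∧ b) = min(0.66, 0.66) = 0.66
  ¬b: Gödel ¬ of 0.66 = 0 (operand ≠ 0)
  (¬b ∧ b) = min(0, 0.66) = 0
  ((b ∧ b) ∧ (¬b ∧ b)) = min(0.66, 0) = 0
  (a ⊃ ((b ∧ b) ∧ (¬b ∧ b))): 0.6 > 0, so result = 0
  ¬a: Gödel ¬ of 0.6 = 0 (operand ≠ 0)
  (b ⊃ ¬a): 0.66 > 0, so result = 0
  ((a ⊃ ((b ∧ b) ∧ (¬b ∧ b))) ∨ (b ⊃ ¬a)) = max(0, 0) = 0
  (a ⊃ ((a ⊃ ((b ∧ b) ∧ (¬b ∧ b))) ∨ (b ⊃ ¬a))): 0.6 > 0, so result = 0
  ((b ∧ a) ∧ (a ⊃ ((a ⊃ ((b ∧ b) ∧ (¬b ∧ b))) ∨ (b ⊃ ¬a)))) = min(0.6, 0) = 0
  Gödel value = 0
Łukasiewicz evaluation:
  (b ∧ a) = min(0.66, 0.6) = 0.6
  (b ∧ b) = min(0.66, 0.66) = 0.66
  ¬b: Łukasiewicz ¬ gives 1 − 0.66 = 0.34
  (¬b ∧ b) = min(0.34, 0.66) = 0.34
  ((b ∧ b) ∧ (¬b ∧ b)) = min(0.66, 0.34) = 0.34
  (a ⊃ ((b ∧ b) ∧ (¬b ∧ b))): min(1, 1 − 0.6 + 0.34) = 0.74
  ¬a: Łukasiewicz ¬ gives 1 − 0.6 = 0.4
  (b ⊃ ¬a): min(1, 1 − 0.66 + 0.4) = 0.74
  ((a ⊃ ((b ∧ b) ∧ (¬b ∧ b))) ∨ (b ⊃ ¬a)) = max(0.74, 0.74) = 0.74
  (a ⊃ ((a ⊃ ((b ∧ b) ∧ (¬b ∧ b))) ∨ (b ⊃ ¬a))): min(1, 1 − 0.6 + 0.74) = 1
  ((b ∧ a) ∧ (a ⊃ ((a ⊃ ((b ∧ b) ∧ (¬b ∧ b))) ∨ (b ⊃ ¬a)))) = min(0.6, 1) = 0.6
  Łukasiewicz value = 0.6
Difference: 0 − 0.6 = -0.60

-0.60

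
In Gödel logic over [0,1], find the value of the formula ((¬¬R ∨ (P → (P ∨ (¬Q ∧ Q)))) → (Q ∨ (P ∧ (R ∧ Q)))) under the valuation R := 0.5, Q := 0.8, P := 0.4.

¬R: Gödel ¬ of 0.5 = 0 (operand ≠ 0)
¬¬R: Gödel ¬ of 0 = 1 (operand is 0)
¬Q: Gödel ¬ of 0.8 = 0 (operand ≠ 0)
(¬Q ∧ Q) = min(0, 0.8) = 0
(P ∨ (¬Q ∧ Q)) = max(0.4, 0) = 0.4
(P → (P ∨ (¬Q ∧ Q))): 0.4 ≤ 0.4, so result = 1
(¬¬R ∨ (P → (P ∨ (¬Q ∧ Q)))) = max(1, 1) = 1
(R ∧ Q) = min(0.5, 0.8) = 0.5
(P ∧ (R ∧ Q)) = min(0.4, 0.5) = 0.4
(Q ∨ (P ∧ (R ∧ Q))) = max(0.8, 0.4) = 0.8
((¬¬R ∨ (P → (P ∨ (¬Q ∧ Q)))) → (Q ∨ (P ∧ (R ∧ Q)))): 1 > 0.8, so result = 0.8

0.80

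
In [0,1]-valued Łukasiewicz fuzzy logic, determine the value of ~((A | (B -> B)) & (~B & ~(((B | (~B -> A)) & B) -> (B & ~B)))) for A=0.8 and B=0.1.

1.00

(B -> B): min(1, 1 − 0.1 + 0.1) = 1
(A | (B -> B)) = max(0.8, 1) = 1
~B: Łukasiewicz ¬ gives 1 − 0.1 = 0.9
~B: Łukasiewicz ¬ gives 1 − 0.1 = 0.9
(~B -> A): min(1, 1 − 0.9 + 0.8) = 0.9
(B | (~B -> A)) = max(0.1, 0.9) = 0.9
((B | (~B -> A)) & B) = min(0.9, 0.1) = 0.1
~B: Łukasiewicz ¬ gives 1 − 0.1 = 0.9
(B & ~B) = min(0.1, 0.9) = 0.1
(((B | (~B -> A)) & B) -> (B & ~B)): min(1, 1 − 0.1 + 0.1) = 1
~(((B | (~B -> A)) & B) -> (B & ~B)): Łukasiewicz ¬ gives 1 − 1 = 0
(~B & ~(((B | (~B -> A)) & B) -> (B & ~B))) = min(0.9, 0) = 0
((A | (B -> B)) & (~B & ~(((B | (~B -> A)) & B) -> (B & ~B)))) = min(1, 0) = 0
~((A | (B -> B)) & (~B & ~(((B | (~B -> A)) & B) -> (B & ~B)))): Łukasiewicz ¬ gives 1 − 0 = 1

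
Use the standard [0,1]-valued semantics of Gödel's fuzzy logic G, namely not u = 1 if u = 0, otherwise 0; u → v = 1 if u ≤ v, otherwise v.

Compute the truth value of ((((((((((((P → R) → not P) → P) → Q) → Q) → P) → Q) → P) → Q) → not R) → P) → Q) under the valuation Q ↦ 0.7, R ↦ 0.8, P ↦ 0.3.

(P → R): 0.3 ≤ 0.8, so result = 1
not P: Gödel ¬ of 0.3 = 0 (operand ≠ 0)
((P → R) → not P): 1 > 0, so result = 0
(((P → R) → not P) → P): 0 ≤ 0.3, so result = 1
((((P → R) → not P) → P) → Q): 1 > 0.7, so result = 0.7
(((((P → R) → not P) → P) → Q) → Q): 0.7 ≤ 0.7, so result = 1
((((((P → R) → not P) → P) → Q) → Q) → P): 1 > 0.3, so result = 0.3
(((((((P → R) → not P) → P) → Q) → Q) → P) → Q): 0.3 ≤ 0.7, so result = 1
((((((((P → R) → not P) → P) → Q) → Q) → P) → Q) → P): 1 > 0.3, so result = 0.3
(((((((((P → R) → not P) → P) → Q) → Q) → P) → Q) → P) → Q): 0.3 ≤ 0.7, so result = 1
not R: Gödel ¬ of 0.8 = 0 (operand ≠ 0)
((((((((((P → R) → not P) → P) → Q) → Q) → P) → Q) → P) → Q) → not R): 1 > 0, so result = 0
(((((((((((P → R) → not P) → P) → Q) → Q) → P) → Q) → P) → Q) → not R) → P): 0 ≤ 0.3, so result = 1
((((((((((((P → R) → not P) → P) → Q) → Q) → P) → Q) → P) → Q) → not R) → P) → Q): 1 > 0.7, so result = 0.7

0.70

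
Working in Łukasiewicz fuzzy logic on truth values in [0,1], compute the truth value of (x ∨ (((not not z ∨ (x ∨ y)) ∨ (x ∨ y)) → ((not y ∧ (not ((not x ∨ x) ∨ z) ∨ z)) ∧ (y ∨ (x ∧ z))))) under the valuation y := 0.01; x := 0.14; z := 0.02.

0.88

not z: Łukasiewicz ¬ gives 1 − 0.02 = 0.98
not not z: Łukasiewicz ¬ gives 1 − 0.98 = 0.02
(x ∨ y) = max(0.14, 0.01) = 0.14
(not not z ∨ (x ∨ y)) = max(0.02, 0.14) = 0.14
(x ∨ y) = max(0.14, 0.01) = 0.14
((not not z ∨ (x ∨ y)) ∨ (x ∨ y)) = max(0.14, 0.14) = 0.14
not y: Łukasiewicz ¬ gives 1 − 0.01 = 0.99
not x: Łukasiewicz ¬ gives 1 − 0.14 = 0.86
(not x ∨ x) = max(0.86, 0.14) = 0.86
((not x ∨ x) ∨ z) = max(0.86, 0.02) = 0.86
not ((not x ∨ x) ∨ z): Łukasiewicz ¬ gives 1 − 0.86 = 0.14
(not ((not x ∨ x) ∨ z) ∨ z) = max(0.14, 0.02) = 0.14
(not y ∧ (not ((not x ∨ x) ∨ z) ∨ z)) = min(0.99, 0.14) = 0.14
(x ∧ z) = min(0.14, 0.02) = 0.02
(y ∨ (x ∧ z)) = max(0.01, 0.02) = 0.02
((not y ∧ (not ((not x ∨ x) ∨ z) ∨ z)) ∧ (y ∨ (x ∧ z))) = min(0.14, 0.02) = 0.02
(((not not z ∨ (x ∨ y)) ∨ (x ∨ y)) → ((not y ∧ (not ((not x ∨ x) ∨ z) ∨ z)) ∧ (y ∨ (x ∧ z)))): min(1, 1 − 0.14 + 0.02) = 0.88
(x ∨ (((not not z ∨ (x ∨ y)) ∨ (x ∨ y)) → ((not y ∧ (not ((not x ∨ x) ∨ z) ∨ z)) ∧ (y ∨ (x ∧ z))))) = max(0.14, 0.88) = 0.88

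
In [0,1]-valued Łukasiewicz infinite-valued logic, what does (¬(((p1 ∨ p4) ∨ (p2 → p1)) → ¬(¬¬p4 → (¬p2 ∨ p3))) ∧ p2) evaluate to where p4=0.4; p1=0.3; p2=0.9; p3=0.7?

(p1 ∨ p4) = max(0.3, 0.4) = 0.4
(p2 → p1): min(1, 1 − 0.9 + 0.3) = 0.4
((p1 ∨ p4) ∨ (p2 → p1)) = max(0.4, 0.4) = 0.4
¬p4: Łukasiewicz ¬ gives 1 − 0.4 = 0.6
¬¬p4: Łukasiewicz ¬ gives 1 − 0.6 = 0.4
¬p2: Łukasiewicz ¬ gives 1 − 0.9 = 0.1
(¬p2 ∨ p3) = max(0.1, 0.7) = 0.7
(¬¬p4 → (¬p2 ∨ p3)): min(1, 1 − 0.4 + 0.7) = 1
¬(¬¬p4 → (¬p2 ∨ p3)): Łukasiewicz ¬ gives 1 − 1 = 0
(((p1 ∨ p4) ∨ (p2 → p1)) → ¬(¬¬p4 → (¬p2 ∨ p3))): min(1, 1 − 0.4 + 0) = 0.6
¬(((p1 ∨ p4) ∨ (p2 → p1)) → ¬(¬¬p4 → (¬p2 ∨ p3))): Łukasiewicz ¬ gives 1 − 0.6 = 0.4
(¬(((p1 ∨ p4) ∨ (p2 → p1)) → ¬(¬¬p4 → (¬p2 ∨ p3))) ∧ p2) = min(0.4, 0.9) = 0.4

0.40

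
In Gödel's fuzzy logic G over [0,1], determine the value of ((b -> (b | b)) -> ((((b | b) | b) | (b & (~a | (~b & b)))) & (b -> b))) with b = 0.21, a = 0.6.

0.21

(b | b) = max(0.21, 0.21) = 0.21
(b -> (b | b)): 0.21 ≤ 0.21, so result = 1
(b | b) = max(0.21, 0.21) = 0.21
((b | b) | b) = max(0.21, 0.21) = 0.21
~a: Gödel ¬ of 0.6 = 0 (operand ≠ 0)
~b: Gödel ¬ of 0.21 = 0 (operand ≠ 0)
(~b & b) = min(0, 0.21) = 0
(~a | (~b & b)) = max(0, 0) = 0
(b & (~a | (~b & b))) = min(0.21, 0) = 0
(((b | b) | b) | (b & (~a | (~b & b)))) = max(0.21, 0) = 0.21
(b -> b): 0.21 ≤ 0.21, so result = 1
((((b | b) | b) | (b & (~a | (~b & b)))) & (b -> b)) = min(0.21, 1) = 0.21
((b -> (b | b)) -> ((((b | b) | b) | (b & (~a | (~b & b)))) & (b -> b))): 1 > 0.21, so result = 0.21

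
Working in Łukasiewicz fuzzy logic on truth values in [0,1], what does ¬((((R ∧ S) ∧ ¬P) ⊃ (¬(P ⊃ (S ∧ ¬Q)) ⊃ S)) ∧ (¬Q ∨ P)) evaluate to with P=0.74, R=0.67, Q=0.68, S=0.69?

(R ∧ S) = min(0.67, 0.69) = 0.67
¬P: Łukasiewicz ¬ gives 1 − 0.74 = 0.26
((R ∧ S) ∧ ¬P) = min(0.67, 0.26) = 0.26
¬Q: Łukasiewicz ¬ gives 1 − 0.68 = 0.32
(S ∧ ¬Q) = min(0.69, 0.32) = 0.32
(P ⊃ (S ∧ ¬Q)): min(1, 1 − 0.74 + 0.32) = 0.58
¬(P ⊃ (S ∧ ¬Q)): Łukasiewicz ¬ gives 1 − 0.58 = 0.42
(¬(P ⊃ (S ∧ ¬Q)) ⊃ S): min(1, 1 − 0.42 + 0.69) = 1
(((R ∧ S) ∧ ¬P) ⊃ (¬(P ⊃ (S ∧ ¬Q)) ⊃ S)): min(1, 1 − 0.26 + 1) = 1
¬Q: Łukasiewicz ¬ gives 1 − 0.68 = 0.32
(¬Q ∨ P) = max(0.32, 0.74) = 0.74
((((R ∧ S) ∧ ¬P) ⊃ (¬(P ⊃ (S ∧ ¬Q)) ⊃ S)) ∧ (¬Q ∨ P)) = min(1, 0.74) = 0.74
¬((((R ∧ S) ∧ ¬P) ⊃ (¬(P ⊃ (S ∧ ¬Q)) ⊃ S)) ∧ (¬Q ∨ P)): Łukasiewicz ¬ gives 1 − 0.74 = 0.26

0.26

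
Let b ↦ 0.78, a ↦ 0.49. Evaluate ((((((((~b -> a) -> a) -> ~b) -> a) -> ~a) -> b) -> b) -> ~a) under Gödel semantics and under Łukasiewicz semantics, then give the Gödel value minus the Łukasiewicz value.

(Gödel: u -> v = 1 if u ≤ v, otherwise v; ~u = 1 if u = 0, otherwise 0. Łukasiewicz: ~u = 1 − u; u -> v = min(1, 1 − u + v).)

Gödel evaluation:
  ~b: Gödel ¬ of 0.78 = 0 (operand ≠ 0)
  (~b -> a): 0 ≤ 0.49, so result = 1
  ((~b -> a) -> a): 1 > 0.49, so result = 0.49
  ~b: Gödel ¬ of 0.78 = 0 (operand ≠ 0)
  (((~b -> a) -> a) -> ~b): 0.49 > 0, so result = 0
  ((((~b -> a) -> a) -> ~b) -> a): 0 ≤ 0.49, so result = 1
  ~a: Gödel ¬ of 0.49 = 0 (operand ≠ 0)
  (((((~b -> a) -> a) -> ~b) -> a) -> ~a): 1 > 0, so result = 0
  ((((((~b -> a) -> a) -> ~b) -> a) -> ~a) -> b): 0 ≤ 0.78, so result = 1
  (((((((~b -> a) -> a) -> ~b) -> a) -> ~a) -> b) -> b): 1 > 0.78, so result = 0.78
  ~a: Gödel ¬ of 0.49 = 0 (operand ≠ 0)
  ((((((((~b -> a) -> a) -> ~b) -> a) -> ~a) -> b) -> b) -> ~a): 0.78 > 0, so result = 0
  Gödel value = 0
Łukasiewicz evaluation:
  ~b: Łukasiewicz ¬ gives 1 − 0.78 = 0.22
  (~b -> a): min(1, 1 − 0.22 + 0.49) = 1
  ((~b -> a) -> a): min(1, 1 − 1 + 0.49) = 0.49
  ~b: Łukasiewicz ¬ gives 1 − 0.78 = 0.22
  (((~b -> a) -> a) -> ~b): min(1, 1 − 0.49 + 0.22) = 0.73
  ((((~b -> a) -> a) -> ~b) -> a): min(1, 1 − 0.73 + 0.49) = 0.76
  ~a: Łukasiewicz ¬ gives 1 − 0.49 = 0.51
  (((((~b -> a) -> a) -> ~b) -> a) -> ~a): min(1, 1 − 0.76 + 0.51) = 0.75
  ((((((~b -> a) -> a) -> ~b) -> a) -> ~a) -> b): min(1, 1 − 0.75 + 0.78) = 1
  (((((((~b -> a) -> a) -> ~b) -> a) -> ~a) -> b) -> b): min(1, 1 − 1 + 0.78) = 0.78
  ~a: Łukasiewicz ¬ gives 1 − 0.49 = 0.51
  ((((((((~b -> a) -> a) -> ~b) -> a) -> ~a) -> b) -> b) -> ~a): min(1, 1 − 0.78 + 0.51) = 0.73
  Łukasiewicz value = 0.73
Difference: 0 − 0.73 = -0.73

-0.73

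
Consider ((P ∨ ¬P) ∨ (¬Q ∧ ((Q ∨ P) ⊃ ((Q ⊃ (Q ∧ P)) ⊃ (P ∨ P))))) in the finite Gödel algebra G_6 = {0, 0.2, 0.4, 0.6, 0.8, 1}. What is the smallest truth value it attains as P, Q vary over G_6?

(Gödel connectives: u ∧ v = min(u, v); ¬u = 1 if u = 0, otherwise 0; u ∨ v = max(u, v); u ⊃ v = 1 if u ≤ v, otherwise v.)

0.20

The minimum is attained at P = 0.2, Q = 0.2:
  ¬P: Gödel ¬ of 0.2 = 0 (operand ≠ 0)
  (P ∨ ¬P) = max(0.2, 0) = 0.2
  ¬Q: Gödel ¬ of 0.2 = 0 (operand ≠ 0)
  (Q ∨ P) = max(0.2, 0.2) = 0.2
  (Q ∧ P) = min(0.2, 0.2) = 0.2
  (Q ⊃ (Q ∧ P)): 0.2 ≤ 0.2, so result = 1
  (P ∨ P) = max(0.2, 0.2) = 0.2
  ((Q ⊃ (Q ∧ P)) ⊃ (P ∨ P)): 1 > 0.2, so result = 0.2
  ((Q ∨ P) ⊃ ((Q ⊃ (Q ∧ P)) ⊃ (P ∨ P))): 0.2 ≤ 0.2, so result = 1
  (¬Q ∧ ((Q ∨ P) ⊃ ((Q ⊃ (Q ∧ P)) ⊃ (P ∨ P)))) = min(0, 1) = 0
  ((P ∨ ¬P) ∨ (¬Q ∧ ((Q ∨ P) ⊃ ((Q ⊃ (Q ∧ P)) ⊃ (P ∨ P))))) = max(0.2, 0) = 0.2
Checking all 36 assignments confirms none give a value below 0.20.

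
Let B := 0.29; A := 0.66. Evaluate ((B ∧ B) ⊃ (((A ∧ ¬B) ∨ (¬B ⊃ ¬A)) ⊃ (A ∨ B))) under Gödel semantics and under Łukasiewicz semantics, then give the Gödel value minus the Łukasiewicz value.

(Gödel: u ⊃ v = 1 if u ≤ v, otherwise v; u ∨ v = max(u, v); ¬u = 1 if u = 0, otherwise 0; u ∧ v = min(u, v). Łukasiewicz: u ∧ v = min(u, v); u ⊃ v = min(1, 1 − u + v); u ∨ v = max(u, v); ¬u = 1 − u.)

0.00

Gödel evaluation:
  (B ∧ B) = min(0.29, 0.29) = 0.29
  ¬B: Gödel ¬ of 0.29 = 0 (operand ≠ 0)
  (A ∧ ¬B) = min(0.66, 0) = 0
  ¬B: Gödel ¬ of 0.29 = 0 (operand ≠ 0)
  ¬A: Gödel ¬ of 0.66 = 0 (operand ≠ 0)
  (¬B ⊃ ¬A): 0 ≤ 0, so result = 1
  ((A ∧ ¬B) ∨ (¬B ⊃ ¬A)) = max(0, 1) = 1
  (A ∨ B) = max(0.66, 0.29) = 0.66
  (((A ∧ ¬B) ∨ (¬B ⊃ ¬A)) ⊃ (A ∨ B)): 1 > 0.66, so result = 0.66
  ((B ∧ B) ⊃ (((A ∧ ¬B) ∨ (¬B ⊃ ¬A)) ⊃ (A ∨ B))): 0.29 ≤ 0.66, so result = 1
  Gödel value = 1
Łukasiewicz evaluation:
  (B ∧ B) = min(0.29, 0.29) = 0.29
  ¬B: Łukasiewicz ¬ gives 1 − 0.29 = 0.71
  (A ∧ ¬B) = min(0.66, 0.71) = 0.66
  ¬B: Łukasiewicz ¬ gives 1 − 0.29 = 0.71
  ¬A: Łukasiewicz ¬ gives 1 − 0.66 = 0.34
  (¬B ⊃ ¬A): min(1, 1 − 0.71 + 0.34) = 0.63
  ((A ∧ ¬B) ∨ (¬B ⊃ ¬A)) = max(0.66, 0.63) = 0.66
  (A ∨ B) = max(0.66, 0.29) = 0.66
  (((A ∧ ¬B) ∨ (¬B ⊃ ¬A)) ⊃ (A ∨ B)): min(1, 1 − 0.66 + 0.66) = 1
  ((B ∧ B) ⊃ (((A ∧ ¬B) ∨ (¬B ⊃ ¬A)) ⊃ (A ∨ B))): min(1, 1 − 0.29 + 1) = 1
  Łukasiewicz value = 1
Difference: 1 − 1 = 0.00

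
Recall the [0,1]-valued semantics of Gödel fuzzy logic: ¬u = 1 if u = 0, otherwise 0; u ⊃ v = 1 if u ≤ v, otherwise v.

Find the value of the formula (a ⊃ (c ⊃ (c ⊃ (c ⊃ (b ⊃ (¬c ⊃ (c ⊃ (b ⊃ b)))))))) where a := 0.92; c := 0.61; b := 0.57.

¬c: Gödel ¬ of 0.61 = 0 (operand ≠ 0)
(b ⊃ b): 0.57 ≤ 0.57, so result = 1
(c ⊃ (b ⊃ b)): 0.61 ≤ 1, so result = 1
(¬c ⊃ (c ⊃ (b ⊃ b))): 0 ≤ 1, so result = 1
(b ⊃ (¬c ⊃ (c ⊃ (b ⊃ b)))): 0.57 ≤ 1, so result = 1
(c ⊃ (b ⊃ (¬c ⊃ (c ⊃ (b ⊃ b))))): 0.61 ≤ 1, so result = 1
(c ⊃ (c ⊃ (b ⊃ (¬c ⊃ (c ⊃ (b ⊃ b)))))): 0.61 ≤ 1, so result = 1
(c ⊃ (c ⊃ (c ⊃ (b ⊃ (¬c ⊃ (c ⊃ (b ⊃ b))))))): 0.61 ≤ 1, so result = 1
(a ⊃ (c ⊃ (c ⊃ (c ⊃ (b ⊃ (¬c ⊃ (c ⊃ (b ⊃ b)))))))): 0.92 ≤ 1, so result = 1

1.00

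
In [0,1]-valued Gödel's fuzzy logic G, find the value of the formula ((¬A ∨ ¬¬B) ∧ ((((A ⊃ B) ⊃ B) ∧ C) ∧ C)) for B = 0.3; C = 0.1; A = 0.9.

¬A: Gödel ¬ of 0.9 = 0 (operand ≠ 0)
¬B: Gödel ¬ of 0.3 = 0 (operand ≠ 0)
¬¬B: Gödel ¬ of 0 = 1 (operand is 0)
(¬A ∨ ¬¬B) = max(0, 1) = 1
(A ⊃ B): 0.9 > 0.3, so result = 0.3
((A ⊃ B) ⊃ B): 0.3 ≤ 0.3, so result = 1
(((A ⊃ B) ⊃ B) ∧ C) = min(1, 0.1) = 0.1
((((A ⊃ B) ⊃ B) ∧ C) ∧ C) = min(0.1, 0.1) = 0.1
((¬A ∨ ¬¬B) ∧ ((((A ⊃ B) ⊃ B) ∧ C) ∧ C)) = min(1, 0.1) = 0.1

0.10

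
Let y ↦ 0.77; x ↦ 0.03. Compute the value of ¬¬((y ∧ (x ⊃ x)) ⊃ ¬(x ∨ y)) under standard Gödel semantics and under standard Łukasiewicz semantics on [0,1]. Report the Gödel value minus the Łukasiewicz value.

Gödel evaluation:
  (x ⊃ x): 0.03 ≤ 0.03, so result = 1
  (y ∧ (x ⊃ x)) = min(0.77, 1) = 0.77
  (x ∨ y) = max(0.03, 0.77) = 0.77
  ¬(x ∨ y): Gödel ¬ of 0.77 = 0 (operand ≠ 0)
  ((y ∧ (x ⊃ x)) ⊃ ¬(x ∨ y)): 0.77 > 0, so result = 0
  ¬((y ∧ (x ⊃ x)) ⊃ ¬(x ∨ y)): Gödel ¬ of 0 = 1 (operand is 0)
  ¬¬((y ∧ (x ⊃ x)) ⊃ ¬(x ∨ y)): Gödel ¬ of 1 = 0 (operand ≠ 0)
  Gödel value = 0
Łukasiewicz evaluation:
  (x ⊃ x): min(1, 1 − 0.03 + 0.03) = 1
  (y ∧ (x ⊃ x)) = min(0.77, 1) = 0.77
  (x ∨ y) = max(0.03, 0.77) = 0.77
  ¬(x ∨ y): Łukasiewicz ¬ gives 1 − 0.77 = 0.23
  ((y ∧ (x ⊃ x)) ⊃ ¬(x ∨ y)): min(1, 1 − 0.77 + 0.23) = 0.46
  ¬((y ∧ (x ⊃ x)) ⊃ ¬(x ∨ y)): Łukasiewicz ¬ gives 1 − 0.46 = 0.54
  ¬¬((y ∧ (x ⊃ x)) ⊃ ¬(x ∨ y)): Łukasiewicz ¬ gives 1 − 0.54 = 0.46
  Łukasiewicz value = 0.46
Difference: 0 − 0.46 = -0.46

-0.46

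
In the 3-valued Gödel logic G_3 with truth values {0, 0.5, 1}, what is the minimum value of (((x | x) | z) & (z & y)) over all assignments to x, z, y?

The minimum is attained at x = 0, z = 0, y = 0:
  (x | x) = max(0, 0) = 0
  ((x | x) | z) = max(0, 0) = 0
  (z & y) = min(0, 0) = 0
  (((x | x) | z) & (z & y)) = min(0, 0) = 0
Checking all 27 assignments confirms none give a value below 0.00.

0.00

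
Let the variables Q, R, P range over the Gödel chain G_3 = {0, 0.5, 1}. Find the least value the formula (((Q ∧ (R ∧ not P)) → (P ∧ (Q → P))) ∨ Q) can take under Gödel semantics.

0.50

The minimum is attained at Q = 0.5, R = 0.5, P = 0:
  not P: Gödel ¬ of 0 = 1 (operand is 0)
  (R ∧ not P) = min(0.5, 1) = 0.5
  (Q ∧ (R ∧ not P)) = min(0.5, 0.5) = 0.5
  (Q → P): 0.5 > 0, so result = 0
  (P ∧ (Q → P)) = min(0, 0) = 0
  ((Q ∧ (R ∧ not P)) → (P ∧ (Q → P))): 0.5 > 0, so result = 0
  (((Q ∧ (R ∧ not P)) → (P ∧ (Q → P))) ∨ Q) = max(0, 0.5) = 0.5
Checking all 27 assignments confirms none give a value below 0.50.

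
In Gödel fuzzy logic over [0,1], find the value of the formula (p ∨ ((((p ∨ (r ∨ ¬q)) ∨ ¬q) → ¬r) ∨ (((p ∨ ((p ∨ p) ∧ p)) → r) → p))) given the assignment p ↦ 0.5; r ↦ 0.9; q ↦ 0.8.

0.50

¬q: Gödel ¬ of 0.8 = 0 (operand ≠ 0)
(r ∨ ¬q) = max(0.9, 0) = 0.9
(p ∨ (r ∨ ¬q)) = max(0.5, 0.9) = 0.9
¬q: Gödel ¬ of 0.8 = 0 (operand ≠ 0)
((p ∨ (r ∨ ¬q)) ∨ ¬q) = max(0.9, 0) = 0.9
¬r: Gödel ¬ of 0.9 = 0 (operand ≠ 0)
(((p ∨ (r ∨ ¬q)) ∨ ¬q) → ¬r): 0.9 > 0, so result = 0
(p ∨ p) = max(0.5, 0.5) = 0.5
((p ∨ p) ∧ p) = min(0.5, 0.5) = 0.5
(p ∨ ((p ∨ p) ∧ p)) = max(0.5, 0.5) = 0.5
((p ∨ ((p ∨ p) ∧ p)) → r): 0.5 ≤ 0.9, so result = 1
(((p ∨ ((p ∨ p) ∧ p)) → r) → p): 1 > 0.5, so result = 0.5
((((p ∨ (r ∨ ¬q)) ∨ ¬q) → ¬r) ∨ (((p ∨ ((p ∨ p) ∧ p)) → r) → p)) = max(0, 0.5) = 0.5
(p ∨ ((((p ∨ (r ∨ ¬q)) ∨ ¬q) → ¬r) ∨ (((p ∨ ((p ∨ p) ∧ p)) → r) → p))) = max(0.5, 0.5) = 0.5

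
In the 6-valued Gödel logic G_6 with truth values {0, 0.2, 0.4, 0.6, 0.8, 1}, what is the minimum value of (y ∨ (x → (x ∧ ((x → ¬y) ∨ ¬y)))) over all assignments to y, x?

The minimum is attained at y = 0.2, x = 0.2:
  ¬y: Gödel ¬ of 0.2 = 0 (operand ≠ 0)
  (x → ¬y): 0.2 > 0, so result = 0
  ¬y: Gödel ¬ of 0.2 = 0 (operand ≠ 0)
  ((x → ¬y) ∨ ¬y) = max(0, 0) = 0
  (x ∧ ((x → ¬y) ∨ ¬y)) = min(0.2, 0) = 0
  (x → (x ∧ ((x → ¬y) ∨ ¬y))): 0.2 > 0, so result = 0
  (y ∨ (x → (x ∧ ((x → ¬y) ∨ ¬y)))) = max(0.2, 0) = 0.2
Checking all 36 assignments confirms none give a value below 0.20.

0.20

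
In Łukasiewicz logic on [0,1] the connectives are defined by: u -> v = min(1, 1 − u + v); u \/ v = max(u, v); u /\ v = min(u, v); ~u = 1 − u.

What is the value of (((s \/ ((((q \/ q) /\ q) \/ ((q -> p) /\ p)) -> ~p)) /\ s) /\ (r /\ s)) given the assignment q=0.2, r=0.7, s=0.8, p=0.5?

0.70

(q \/ q) = max(0.2, 0.2) = 0.2
((q \/ q) /\ q) = min(0.2, 0.2) = 0.2
(q -> p): min(1, 1 − 0.2 + 0.5) = 1
((q -> p) /\ p) = min(1, 0.5) = 0.5
(((q \/ q) /\ q) \/ ((q -> p) /\ p)) = max(0.2, 0.5) = 0.5
~p: Łukasiewicz ¬ gives 1 − 0.5 = 0.5
((((q \/ q) /\ q) \/ ((q -> p) /\ p)) -> ~p): min(1, 1 − 0.5 + 0.5) = 1
(s \/ ((((q \/ q) /\ q) \/ ((q -> p) /\ p)) -> ~p)) = max(0.8, 1) = 1
((s \/ ((((q \/ q) /\ q) \/ ((q -> p) /\ p)) -> ~p)) /\ s) = min(1, 0.8) = 0.8
(r /\ s) = min(0.7, 0.8) = 0.7
(((s \/ ((((q \/ q) /\ q) \/ ((q -> p) /\ p)) -> ~p)) /\ s) /\ (r /\ s)) = min(0.8, 0.7) = 0.7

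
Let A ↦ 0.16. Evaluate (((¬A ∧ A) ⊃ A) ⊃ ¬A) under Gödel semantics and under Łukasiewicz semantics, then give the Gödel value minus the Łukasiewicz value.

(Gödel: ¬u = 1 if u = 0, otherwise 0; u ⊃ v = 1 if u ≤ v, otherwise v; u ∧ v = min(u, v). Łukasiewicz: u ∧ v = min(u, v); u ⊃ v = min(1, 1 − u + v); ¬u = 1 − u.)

-0.84

Gödel evaluation:
  ¬A: Gödel ¬ of 0.16 = 0 (operand ≠ 0)
  (¬A ∧ A) = min(0, 0.16) = 0
  ((¬A ∧ A) ⊃ A): 0 ≤ 0.16, so result = 1
  ¬A: Gödel ¬ of 0.16 = 0 (operand ≠ 0)
  (((¬A ∧ A) ⊃ A) ⊃ ¬A): 1 > 0, so result = 0
  Gödel value = 0
Łukasiewicz evaluation:
  ¬A: Łukasiewicz ¬ gives 1 − 0.16 = 0.84
  (¬A ∧ A) = min(0.84, 0.16) = 0.16
  ((¬A ∧ A) ⊃ A): min(1, 1 − 0.16 + 0.16) = 1
  ¬A: Łukasiewicz ¬ gives 1 − 0.16 = 0.84
  (((¬A ∧ A) ⊃ A) ⊃ ¬A): min(1, 1 − 1 + 0.84) = 0.84
  Łukasiewicz value = 0.84
Difference: 0 − 0.84 = -0.84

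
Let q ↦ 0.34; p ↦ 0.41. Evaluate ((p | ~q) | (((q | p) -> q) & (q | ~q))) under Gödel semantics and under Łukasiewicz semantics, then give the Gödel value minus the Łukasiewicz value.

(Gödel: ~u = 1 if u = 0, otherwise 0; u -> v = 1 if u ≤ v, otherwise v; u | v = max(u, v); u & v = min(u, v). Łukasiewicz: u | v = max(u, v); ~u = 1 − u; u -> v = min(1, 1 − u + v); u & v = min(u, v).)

Gödel evaluation:
  ~q: Gödel ¬ of 0.34 = 0 (operand ≠ 0)
  (p | ~q) = max(0.41, 0) = 0.41
  (q | p) = max(0.34, 0.41) = 0.41
  ((q | p) -> q): 0.41 > 0.34, so result = 0.34
  ~q: Gödel ¬ of 0.34 = 0 (operand ≠ 0)
  (q | ~q) = max(0.34, 0) = 0.34
  (((q | p) -> q) & (q | ~q)) = min(0.34, 0.34) = 0.34
  ((p | ~q) | (((q | p) -> q) & (q | ~q))) = max(0.41, 0.34) = 0.41
  Gödel value = 0.41
Łukasiewicz evaluation:
  ~q: Łukasiewicz ¬ gives 1 − 0.34 = 0.66
  (p | ~q) = max(0.41, 0.66) = 0.66
  (q | p) = max(0.34, 0.41) = 0.41
  ((q | p) -> q): min(1, 1 − 0.41 + 0.34) = 0.93
  ~q: Łukasiewicz ¬ gives 1 − 0.34 = 0.66
  (q | ~q) = max(0.34, 0.66) = 0.66
  (((q | p) -> q) & (q | ~q)) = min(0.93, 0.66) = 0.66
  ((p | ~q) | (((q | p) -> q) & (q | ~q))) = max(0.66, 0.66) = 0.66
  Łukasiewicz value = 0.66
Difference: 0.41 − 0.66 = -0.25

-0.25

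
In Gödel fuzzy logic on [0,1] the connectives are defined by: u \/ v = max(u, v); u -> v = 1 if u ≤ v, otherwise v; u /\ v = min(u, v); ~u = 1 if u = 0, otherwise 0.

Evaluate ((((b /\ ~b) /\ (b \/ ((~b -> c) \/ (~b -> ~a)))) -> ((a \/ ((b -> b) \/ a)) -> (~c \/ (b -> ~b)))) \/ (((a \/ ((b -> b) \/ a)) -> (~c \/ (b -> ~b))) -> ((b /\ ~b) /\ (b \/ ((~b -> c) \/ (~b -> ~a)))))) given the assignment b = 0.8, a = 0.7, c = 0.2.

~b: Gödel ¬ of 0.8 = 0 (operand ≠ 0)
(b /\ ~b) = min(0.8, 0) = 0
~b: Gödel ¬ of 0.8 = 0 (operand ≠ 0)
(~b -> c): 0 ≤ 0.2, so result = 1
~b: Gödel ¬ of 0.8 = 0 (operand ≠ 0)
~a: Gödel ¬ of 0.7 = 0 (operand ≠ 0)
(~b -> ~a): 0 ≤ 0, so result = 1
((~b -> c) \/ (~b -> ~a)) = max(1, 1) = 1
(b \/ ((~b -> c) \/ (~b -> ~a))) = max(0.8, 1) = 1
((b /\ ~b) /\ (b \/ ((~b -> c) \/ (~b -> ~a)))) = min(0, 1) = 0
(b -> b): 0.8 ≤ 0.8, so result = 1
((b -> b) \/ a) = max(1, 0.7) = 1
(a \/ ((b -> b) \/ a)) = max(0.7, 1) = 1
~c: Gödel ¬ of 0.2 = 0 (operand ≠ 0)
~b: Gödel ¬ of 0.8 = 0 (operand ≠ 0)
(b -> ~b): 0.8 > 0, so result = 0
(~c \/ (b -> ~b)) = max(0, 0) = 0
((a \/ ((b -> b) \/ a)) -> (~c \/ (b -> ~b))): 1 > 0, so result = 0
(((b /\ ~b) /\ (b \/ ((~b -> c) \/ (~b -> ~a)))) -> ((a \/ ((b -> b) \/ a)) -> (~c \/ (b -> ~b)))): 0 ≤ 0, so result = 1
(b -> b): 0.8 ≤ 0.8, so result = 1
((b -> b) \/ a) = max(1, 0.7) = 1
(a \/ ((b -> b) \/ a)) = max(0.7, 1) = 1
~c: Gödel ¬ of 0.2 = 0 (operand ≠ 0)
~b: Gödel ¬ of 0.8 = 0 (operand ≠ 0)
(b -> ~b): 0.8 > 0, so result = 0
(~c \/ (b -> ~b)) = max(0, 0) = 0
((a \/ ((b -> b) \/ a)) -> (~c \/ (b -> ~b))): 1 > 0, so result = 0
~b: Gödel ¬ of 0.8 = 0 (operand ≠ 0)
(b /\ ~b) = min(0.8, 0) = 0
~b: Gödel ¬ of 0.8 = 0 (operand ≠ 0)
(~b -> c): 0 ≤ 0.2, so result = 1
~b: Gödel ¬ of 0.8 = 0 (operand ≠ 0)
~a: Gödel ¬ of 0.7 = 0 (operand ≠ 0)
(~b -> ~a): 0 ≤ 0, so result = 1
((~b -> c) \/ (~b -> ~a)) = max(1, 1) = 1
(b \/ ((~b -> c) \/ (~b -> ~a))) = max(0.8, 1) = 1
((b /\ ~b) /\ (b \/ ((~b -> c) \/ (~b -> ~a)))) = min(0, 1) = 0
(((a \/ ((b -> b) \/ a)) -> (~c \/ (b -> ~b))) -> ((b /\ ~b) /\ (b \/ ((~b -> c) \/ (~b -> ~a))))): 0 ≤ 0, so result = 1
((((b /\ ~b) /\ (b \/ ((~b -> c) \/ (~b -> ~a)))) -> ((a \/ ((b -> b) \/ a)) -> (~c \/ (b -> ~b)))) \/ (((a \/ ((b -> b) \/ a)) -> (~c \/ (b -> ~b))) -> ((b /\ ~b) /\ (b \/ ((~b -> c) \/ (~b -> ~a)))))) = max(1, 1) = 1

1.00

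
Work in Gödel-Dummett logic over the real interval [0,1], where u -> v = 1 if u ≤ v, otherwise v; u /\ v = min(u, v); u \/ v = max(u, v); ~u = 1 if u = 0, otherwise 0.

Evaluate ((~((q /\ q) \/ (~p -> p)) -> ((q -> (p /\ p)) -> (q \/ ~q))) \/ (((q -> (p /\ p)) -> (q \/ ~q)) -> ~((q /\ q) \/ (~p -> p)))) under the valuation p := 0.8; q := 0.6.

(q /\ q) = min(0.6, 0.6) = 0.6
~p: Gödel ¬ of 0.8 = 0 (operand ≠ 0)
(~p -> p): 0 ≤ 0.8, so result = 1
((q /\ q) \/ (~p -> p)) = max(0.6, 1) = 1
~((q /\ q) \/ (~p -> p)): Gödel ¬ of 1 = 0 (operand ≠ 0)
(p /\ p) = min(0.8, 0.8) = 0.8
(q -> (p /\ p)): 0.6 ≤ 0.8, so result = 1
~q: Gödel ¬ of 0.6 = 0 (operand ≠ 0)
(q \/ ~q) = max(0.6, 0) = 0.6
((q -> (p /\ p)) -> (q \/ ~q)): 1 > 0.6, so result = 0.6
(~((q /\ q) \/ (~p -> p)) -> ((q -> (p /\ p)) -> (q \/ ~q))): 0 ≤ 0.6, so result = 1
(p /\ p) = min(0.8, 0.8) = 0.8
(q -> (p /\ p)): 0.6 ≤ 0.8, so result = 1
~q: Gödel ¬ of 0.6 = 0 (operand ≠ 0)
(q \/ ~q) = max(0.6, 0) = 0.6
((q -> (p /\ p)) -> (q \/ ~q)): 1 > 0.6, so result = 0.6
(q /\ q) = min(0.6, 0.6) = 0.6
~p: Gödel ¬ of 0.8 = 0 (operand ≠ 0)
(~p -> p): 0 ≤ 0.8, so result = 1
((q /\ q) \/ (~p -> p)) = max(0.6, 1) = 1
~((q /\ q) \/ (~p -> p)): Gödel ¬ of 1 = 0 (operand ≠ 0)
(((q -> (p /\ p)) -> (q \/ ~q)) -> ~((q /\ q) \/ (~p -> p))): 0.6 > 0, so result = 0
((~((q /\ q) \/ (~p -> p)) -> ((q -> (p /\ p)) -> (q \/ ~q))) \/ (((q -> (p /\ p)) -> (q \/ ~q)) -> ~((q /\ q) \/ (~p -> p)))) = max(1, 0) = 1

1.00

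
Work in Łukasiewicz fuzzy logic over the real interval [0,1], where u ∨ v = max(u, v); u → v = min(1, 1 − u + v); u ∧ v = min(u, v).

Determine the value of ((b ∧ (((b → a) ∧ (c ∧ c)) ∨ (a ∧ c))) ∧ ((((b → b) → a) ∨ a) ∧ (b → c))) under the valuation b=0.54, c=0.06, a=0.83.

0.06

(b → a): min(1, 1 − 0.54 + 0.83) = 1
(c ∧ c) = min(0.06, 0.06) = 0.06
((b → a) ∧ (c ∧ c)) = min(1, 0.06) = 0.06
(a ∧ c) = min(0.83, 0.06) = 0.06
(((b → a) ∧ (c ∧ c)) ∨ (a ∧ c)) = max(0.06, 0.06) = 0.06
(b ∧ (((b → a) ∧ (c ∧ c)) ∨ (a ∧ c))) = min(0.54, 0.06) = 0.06
(b → b): min(1, 1 − 0.54 + 0.54) = 1
((b → b) → a): min(1, 1 − 1 + 0.83) = 0.83
(((b → b) → a) ∨ a) = max(0.83, 0.83) = 0.83
(b → c): min(1, 1 − 0.54 + 0.06) = 0.52
((((b → b) → a) ∨ a) ∧ (b → c)) = min(0.83, 0.52) = 0.52
((b ∧ (((b → a) ∧ (c ∧ c)) ∨ (a ∧ c))) ∧ ((((b → b) → a) ∨ a) ∧ (b → c))) = min(0.06, 0.52) = 0.06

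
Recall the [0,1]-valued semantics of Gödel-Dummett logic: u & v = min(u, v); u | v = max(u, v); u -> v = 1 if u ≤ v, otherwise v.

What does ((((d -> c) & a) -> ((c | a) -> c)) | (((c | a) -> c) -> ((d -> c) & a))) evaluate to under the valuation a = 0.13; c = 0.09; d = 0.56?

(d -> c): 0.56 > 0.09, so result = 0.09
((d -> c) & a) = min(0.09, 0.13) = 0.09
(c | a) = max(0.09, 0.13) = 0.13
((c | a) -> c): 0.13 > 0.09, so result = 0.09
(((d -> c) & a) -> ((c | a) -> c)): 0.09 ≤ 0.09, so result = 1
(c | a) = max(0.09, 0.13) = 0.13
((c | a) -> c): 0.13 > 0.09, so result = 0.09
(d -> c): 0.56 > 0.09, so result = 0.09
((d -> c) & a) = min(0.09, 0.13) = 0.09
(((c | a) -> c) -> ((d -> c) & a)): 0.09 ≤ 0.09, so result = 1
((((d -> c) & a) -> ((c | a) -> c)) | (((c | a) -> c) -> ((d -> c) & a))) = max(1, 1) = 1

1.00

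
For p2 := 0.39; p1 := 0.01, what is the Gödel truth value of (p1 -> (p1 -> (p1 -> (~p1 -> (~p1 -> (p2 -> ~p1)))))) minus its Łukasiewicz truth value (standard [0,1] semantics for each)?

Gödel evaluation:
  ~p1: Gödel ¬ of 0.01 = 0 (operand ≠ 0)
  ~p1: Gödel ¬ of 0.01 = 0 (operand ≠ 0)
  ~p1: Gödel ¬ of 0.01 = 0 (operand ≠ 0)
  (p2 -> ~p1): 0.39 > 0, so result = 0
  (~p1 -> (p2 -> ~p1)): 0 ≤ 0, so result = 1
  (~p1 -> (~p1 -> (p2 -> ~p1))): 0 ≤ 1, so result = 1
  (p1 -> (~p1 -> (~p1 -> (p2 -> ~p1)))): 0.01 ≤ 1, so result = 1
  (p1 -> (p1 -> (~p1 -> (~p1 -> (p2 -> ~p1))))): 0.01 ≤ 1, so result = 1
  (p1 -> (p1 -> (p1 -> (~p1 -> (~p1 -> (p2 -> ~p1)))))): 0.01 ≤ 1, so result = 1
  Gödel value = 1
Łukasiewicz evaluation:
  ~p1: Łukasiewicz ¬ gives 1 − 0.01 = 0.99
  ~p1: Łukasiewicz ¬ gives 1 − 0.01 = 0.99
  ~p1: Łukasiewicz ¬ gives 1 − 0.01 = 0.99
  (p2 -> ~p1): min(1, 1 − 0.39 + 0.99) = 1
  (~p1 -> (p2 -> ~p1)): min(1, 1 − 0.99 + 1) = 1
  (~p1 -> (~p1 -> (p2 -> ~p1))): min(1, 1 − 0.99 + 1) = 1
  (p1 -> (~p1 -> (~p1 -> (p2 -> ~p1)))): min(1, 1 − 0.01 + 1) = 1
  (p1 -> (p1 -> (~p1 -> (~p1 -> (p2 -> ~p1))))): min(1, 1 − 0.01 + 1) = 1
  (p1 -> (p1 -> (p1 -> (~p1 -> (~p1 -> (p2 -> ~p1)))))): min(1, 1 − 0.01 + 1) = 1
  Łukasiewicz value = 1
Difference: 1 − 1 = 0.00

0.00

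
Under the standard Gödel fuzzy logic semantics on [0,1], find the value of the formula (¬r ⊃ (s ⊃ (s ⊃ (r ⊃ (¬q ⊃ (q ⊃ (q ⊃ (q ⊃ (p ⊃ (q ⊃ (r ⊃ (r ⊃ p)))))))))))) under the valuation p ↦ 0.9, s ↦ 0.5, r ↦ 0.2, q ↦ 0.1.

1.00

¬r: Gödel ¬ of 0.2 = 0 (operand ≠ 0)
¬q: Gödel ¬ of 0.1 = 0 (operand ≠ 0)
(r ⊃ p): 0.2 ≤ 0.9, so result = 1
(r ⊃ (r ⊃ p)): 0.2 ≤ 1, so result = 1
(q ⊃ (r ⊃ (r ⊃ p))): 0.1 ≤ 1, so result = 1
(p ⊃ (q ⊃ (r ⊃ (r ⊃ p)))): 0.9 ≤ 1, so result = 1
(q ⊃ (p ⊃ (q ⊃ (r ⊃ (r ⊃ p))))): 0.1 ≤ 1, so result = 1
(q ⊃ (q ⊃ (p ⊃ (q ⊃ (r ⊃ (r ⊃ p)))))): 0.1 ≤ 1, so result = 1
(q ⊃ (q ⊃ (q ⊃ (p ⊃ (q ⊃ (r ⊃ (r ⊃ p))))))): 0.1 ≤ 1, so result = 1
(¬q ⊃ (q ⊃ (q ⊃ (q ⊃ (p ⊃ (q ⊃ (r ⊃ (r ⊃ p)))))))): 0 ≤ 1, so result = 1
(r ⊃ (¬q ⊃ (q ⊃ (q ⊃ (q ⊃ (p ⊃ (q ⊃ (r ⊃ (r ⊃ p))))))))): 0.2 ≤ 1, so result = 1
(s ⊃ (r ⊃ (¬q ⊃ (q ⊃ (q ⊃ (q ⊃ (p ⊃ (q ⊃ (r ⊃ (r ⊃ p)))))))))): 0.5 ≤ 1, so result = 1
(s ⊃ (s ⊃ (r ⊃ (¬q ⊃ (q ⊃ (q ⊃ (q ⊃ (p ⊃ (q ⊃ (r ⊃ (r ⊃ p))))))))))): 0.5 ≤ 1, so result = 1
(¬r ⊃ (s ⊃ (s ⊃ (r ⊃ (¬q ⊃ (q ⊃ (q ⊃ (q ⊃ (p ⊃ (q ⊃ (r ⊃ (r ⊃ p)))))))))))): 0 ≤ 1, so result = 1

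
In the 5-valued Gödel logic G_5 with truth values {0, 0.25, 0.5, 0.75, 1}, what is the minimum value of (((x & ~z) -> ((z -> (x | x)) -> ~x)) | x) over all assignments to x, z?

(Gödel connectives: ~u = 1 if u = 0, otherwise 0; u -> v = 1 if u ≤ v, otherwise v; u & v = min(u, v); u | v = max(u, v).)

The minimum is attained at x = 0.25, z = 0:
  ~z: Gödel ¬ of 0 = 1 (operand is 0)
  (x & ~z) = min(0.25, 1) = 0.25
  (x | x) = max(0.25, 0.25) = 0.25
  (z -> (x | x)): 0 ≤ 0.25, so result = 1
  ~x: Gödel ¬ of 0.25 = 0 (operand ≠ 0)
  ((z -> (x | x)) -> ~x): 1 > 0, so result = 0
  ((x & ~z) -> ((z -> (x | x)) -> ~x)): 0.25 > 0, so result = 0
  (((x & ~z) -> ((z -> (x | x)) -> ~x)) | x) = max(0, 0.25) = 0.25
Checking all 25 assignments confirms none give a value below 0.25.

0.25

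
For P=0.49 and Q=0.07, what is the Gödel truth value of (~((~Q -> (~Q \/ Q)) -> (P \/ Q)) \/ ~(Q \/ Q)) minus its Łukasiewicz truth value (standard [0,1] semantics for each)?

Gödel evaluation:
  ~Q: Gödel ¬ of 0.07 = 0 (operand ≠ 0)
  ~Q: Gödel ¬ of 0.07 = 0 (operand ≠ 0)
  (~Q \/ Q) = max(0, 0.07) = 0.07
  (~Q -> (~Q \/ Q)): 0 ≤ 0.07, so result = 1
  (P \/ Q) = max(0.49, 0.07) = 0.49
  ((~Q -> (~Q \/ Q)) -> (P \/ Q)): 1 > 0.49, so result = 0.49
  ~((~Q -> (~Q \/ Q)) -> (P \/ Q)): Gödel ¬ of 0.49 = 0 (operand ≠ 0)
  (Q \/ Q) = max(0.07, 0.07) = 0.07
  ~(Q \/ Q): Gödel ¬ of 0.07 = 0 (operand ≠ 0)
  (~((~Q -> (~Q \/ Q)) -> (P \/ Q)) \/ ~(Q \/ Q)) = max(0, 0) = 0
  Gödel value = 0
Łukasiewicz evaluation:
  ~Q: Łukasiewicz ¬ gives 1 − 0.07 = 0.93
  ~Q: Łukasiewicz ¬ gives 1 − 0.07 = 0.93
  (~Q \/ Q) = max(0.93, 0.07) = 0.93
  (~Q -> (~Q \/ Q)): min(1, 1 − 0.93 + 0.93) = 1
  (P \/ Q) = max(0.49, 0.07) = 0.49
  ((~Q -> (~Q \/ Q)) -> (P \/ Q)): min(1, 1 − 1 + 0.49) = 0.49
  ~((~Q -> (~Q \/ Q)) -> (P \/ Q)): Łukasiewicz ¬ gives 1 − 0.49 = 0.51
  (Q \/ Q) = max(0.07, 0.07) = 0.07
  ~(Q \/ Q): Łukasiewicz ¬ gives 1 − 0.07 = 0.93
  (~((~Q -> (~Q \/ Q)) -> (P \/ Q)) \/ ~(Q \/ Q)) = max(0.51, 0.93) = 0.93
  Łukasiewicz value = 0.93
Difference: 0 − 0.93 = -0.93

-0.93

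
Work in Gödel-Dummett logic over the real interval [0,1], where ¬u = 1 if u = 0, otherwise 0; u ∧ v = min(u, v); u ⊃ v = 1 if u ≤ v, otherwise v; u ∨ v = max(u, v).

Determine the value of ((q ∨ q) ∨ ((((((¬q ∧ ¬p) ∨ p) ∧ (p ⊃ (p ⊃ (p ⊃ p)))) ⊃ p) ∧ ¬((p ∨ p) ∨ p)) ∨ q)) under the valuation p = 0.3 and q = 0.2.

0.20

(q ∨ q) = max(0.2, 0.2) = 0.2
¬q: Gödel ¬ of 0.2 = 0 (operand ≠ 0)
¬p: Gödel ¬ of 0.3 = 0 (operand ≠ 0)
(¬q ∧ ¬p) = min(0, 0) = 0
((¬q ∧ ¬p) ∨ p) = max(0, 0.3) = 0.3
(p ⊃ p): 0.3 ≤ 0.3, so result = 1
(p ⊃ (p ⊃ p)): 0.3 ≤ 1, so result = 1
(p ⊃ (p ⊃ (p ⊃ p))): 0.3 ≤ 1, so result = 1
(((¬q ∧ ¬p) ∨ p) ∧ (p ⊃ (p ⊃ (p ⊃ p)))) = min(0.3, 1) = 0.3
((((¬q ∧ ¬p) ∨ p) ∧ (p ⊃ (p ⊃ (p ⊃ p)))) ⊃ p): 0.3 ≤ 0.3, so result = 1
(p ∨ p) = max(0.3, 0.3) = 0.3
((p ∨ p) ∨ p) = max(0.3, 0.3) = 0.3
¬((p ∨ p) ∨ p): Gödel ¬ of 0.3 = 0 (operand ≠ 0)
(((((¬q ∧ ¬p) ∨ p) ∧ (p ⊃ (p ⊃ (p ⊃ p)))) ⊃ p) ∧ ¬((p ∨ p) ∨ p)) = min(1, 0) = 0
((((((¬q ∧ ¬p) ∨ p) ∧ (p ⊃ (p ⊃ (p ⊃ p)))) ⊃ p) ∧ ¬((p ∨ p) ∨ p)) ∨ q) = max(0, 0.2) = 0.2
((q ∨ q) ∨ ((((((¬q ∧ ¬p) ∨ p) ∧ (p ⊃ (p ⊃ (p ⊃ p)))) ⊃ p) ∧ ¬((p ∨ p) ∨ p)) ∨ q)) = max(0.2, 0.2) = 0.2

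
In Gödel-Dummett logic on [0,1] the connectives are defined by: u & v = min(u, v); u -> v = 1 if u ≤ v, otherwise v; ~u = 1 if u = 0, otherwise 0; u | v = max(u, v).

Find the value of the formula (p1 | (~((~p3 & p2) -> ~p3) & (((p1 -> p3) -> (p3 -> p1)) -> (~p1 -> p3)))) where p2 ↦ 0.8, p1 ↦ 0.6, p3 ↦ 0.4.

~p3: Gödel ¬ of 0.4 = 0 (operand ≠ 0)
(~p3 & p2) = min(0, 0.8) = 0
~p3: Gödel ¬ of 0.4 = 0 (operand ≠ 0)
((~p3 & p2) -> ~p3): 0 ≤ 0, so result = 1
~((~p3 & p2) -> ~p3): Gödel ¬ of 1 = 0 (operand ≠ 0)
(p1 -> p3): 0.6 > 0.4, so result = 0.4
(p3 -> p1): 0.4 ≤ 0.6, so result = 1
((p1 -> p3) -> (p3 -> p1)): 0.4 ≤ 1, so result = 1
~p1: Gödel ¬ of 0.6 = 0 (operand ≠ 0)
(~p1 -> p3): 0 ≤ 0.4, so result = 1
(((p1 -> p3) -> (p3 -> p1)) -> (~p1 -> p3)): 1 ≤ 1, so result = 1
(~((~p3 & p2) -> ~p3) & (((p1 -> p3) -> (p3 -> p1)) -> (~p1 -> p3))) = min(0, 1) = 0
(p1 | (~((~p3 & p2) -> ~p3) & (((p1 -> p3) -> (p3 -> p1)) -> (~p1 -> p3)))) = max(0.6, 0) = 0.6

0.60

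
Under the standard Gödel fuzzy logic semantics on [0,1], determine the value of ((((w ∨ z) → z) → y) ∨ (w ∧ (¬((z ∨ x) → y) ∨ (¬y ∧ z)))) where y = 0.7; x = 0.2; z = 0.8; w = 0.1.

(w ∨ z) = max(0.1, 0.8) = 0.8
((w ∨ z) → z): 0.8 ≤ 0.8, so result = 1
(((w ∨ z) → z) → y): 1 > 0.7, so result = 0.7
(z ∨ x) = max(0.8, 0.2) = 0.8
((z ∨ x) → y): 0.8 > 0.7, so result = 0.7
¬((z ∨ x) → y): Gödel ¬ of 0.7 = 0 (operand ≠ 0)
¬y: Gödel ¬ of 0.7 = 0 (operand ≠ 0)
(¬y ∧ z) = min(0, 0.8) = 0
(¬((z ∨ x) → y) ∨ (¬y ∧ z)) = max(0, 0) = 0
(w ∧ (¬((z ∨ x) → y) ∨ (¬y ∧ z))) = min(0.1, 0) = 0
((((w ∨ z) → z) → y) ∨ (w ∧ (¬((z ∨ x) → y) ∨ (¬y ∧ z)))) = max(0.7, 0) = 0.7

0.70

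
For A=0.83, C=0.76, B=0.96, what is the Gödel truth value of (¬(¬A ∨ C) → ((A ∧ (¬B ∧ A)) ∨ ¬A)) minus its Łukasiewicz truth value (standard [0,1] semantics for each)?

Gödel evaluation:
  ¬A: Gödel ¬ of 0.83 = 0 (operand ≠ 0)
  (¬A ∨ C) = max(0, 0.76) = 0.76
  ¬(¬A ∨ C): Gödel ¬ of 0.76 = 0 (operand ≠ 0)
  ¬B: Gödel ¬ of 0.96 = 0 (operand ≠ 0)
  (¬B ∧ A) = min(0, 0.83) = 0
  (A ∧ (¬B ∧ A)) = min(0.83, 0) = 0
  ¬A: Gödel ¬ of 0.83 = 0 (operand ≠ 0)
  ((A ∧ (¬B ∧ A)) ∨ ¬A) = max(0, 0) = 0
  (¬(¬A ∨ C) → ((A ∧ (¬B ∧ A)) ∨ ¬A)): 0 ≤ 0, so result = 1
  Gödel value = 1
Łukasiewicz evaluation:
  ¬A: Łukasiewicz ¬ gives 1 − 0.83 = 0.17
  (¬A ∨ C) = max(0.17, 0.76) = 0.76
  ¬(¬A ∨ C): Łukasiewicz ¬ gives 1 − 0.76 = 0.24
  ¬B: Łukasiewicz ¬ gives 1 − 0.96 = 0.04
  (¬B ∧ A) = min(0.04, 0.83) = 0.04
  (A ∧ (¬B ∧ A)) = min(0.83, 0.04) = 0.04
  ¬A: Łukasiewicz ¬ gives 1 − 0.83 = 0.17
  ((A ∧ (¬B ∧ A)) ∨ ¬A) = max(0.04, 0.17) = 0.17
  (¬(¬A ∨ C) → ((A ∧ (¬B ∧ A)) ∨ ¬A)): min(1, 1 − 0.24 + 0.17) = 0.93
  Łukasiewicz value = 0.93
Difference: 1 − 0.93 = 0.07

0.07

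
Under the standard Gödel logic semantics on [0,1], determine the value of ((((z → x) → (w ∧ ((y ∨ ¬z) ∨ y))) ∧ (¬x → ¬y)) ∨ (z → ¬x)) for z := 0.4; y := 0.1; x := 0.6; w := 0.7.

0.10

(z → x): 0.4 ≤ 0.6, so result = 1
¬z: Gödel ¬ of 0.4 = 0 (operand ≠ 0)
(y ∨ ¬z) = max(0.1, 0) = 0.1
((y ∨ ¬z) ∨ y) = max(0.1, 0.1) = 0.1
(w ∧ ((y ∨ ¬z) ∨ y)) = min(0.7, 0.1) = 0.1
((z → x) → (w ∧ ((y ∨ ¬z) ∨ y))): 1 > 0.1, so result = 0.1
¬x: Gödel ¬ of 0.6 = 0 (operand ≠ 0)
¬y: Gödel ¬ of 0.1 = 0 (operand ≠ 0)
(¬x → ¬y): 0 ≤ 0, so result = 1
(((z → x) → (w ∧ ((y ∨ ¬z) ∨ y))) ∧ (¬x → ¬y)) = min(0.1, 1) = 0.1
¬x: Gödel ¬ of 0.6 = 0 (operand ≠ 0)
(z → ¬x): 0.4 > 0, so result = 0
((((z → x) → (w ∧ ((y ∨ ¬z) ∨ y))) ∧ (¬x → ¬y)) ∨ (z → ¬x)) = max(0.1, 0) = 0.1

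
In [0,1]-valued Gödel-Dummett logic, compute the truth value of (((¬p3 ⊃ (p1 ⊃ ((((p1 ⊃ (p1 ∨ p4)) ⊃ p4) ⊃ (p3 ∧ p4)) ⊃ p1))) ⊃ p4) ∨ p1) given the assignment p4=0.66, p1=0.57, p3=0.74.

0.66

¬p3: Gödel ¬ of 0.74 = 0 (operand ≠ 0)
(p1 ∨ p4) = max(0.57, 0.66) = 0.66
(p1 ⊃ (p1 ∨ p4)): 0.57 ≤ 0.66, so result = 1
((p1 ⊃ (p1 ∨ p4)) ⊃ p4): 1 > 0.66, so result = 0.66
(p3 ∧ p4) = min(0.74, 0.66) = 0.66
(((p1 ⊃ (p1 ∨ p4)) ⊃ p4) ⊃ (p3 ∧ p4)): 0.66 ≤ 0.66, so result = 1
((((p1 ⊃ (p1 ∨ p4)) ⊃ p4) ⊃ (p3 ∧ p4)) ⊃ p1): 1 > 0.57, so result = 0.57
(p1 ⊃ ((((p1 ⊃ (p1 ∨ p4)) ⊃ p4) ⊃ (p3 ∧ p4)) ⊃ p1)): 0.57 ≤ 0.57, so result = 1
(¬p3 ⊃ (p1 ⊃ ((((p1 ⊃ (p1 ∨ p4)) ⊃ p4) ⊃ (p3 ∧ p4)) ⊃ p1))): 0 ≤ 1, so result = 1
((¬p3 ⊃ (p1 ⊃ ((((p1 ⊃ (p1 ∨ p4)) ⊃ p4) ⊃ (p3 ∧ p4)) ⊃ p1))) ⊃ p4): 1 > 0.66, so result = 0.66
(((¬p3 ⊃ (p1 ⊃ ((((p1 ⊃ (p1 ∨ p4)) ⊃ p4) ⊃ (p3 ∧ p4)) ⊃ p1))) ⊃ p4) ∨ p1) = max(0.66, 0.57) = 0.66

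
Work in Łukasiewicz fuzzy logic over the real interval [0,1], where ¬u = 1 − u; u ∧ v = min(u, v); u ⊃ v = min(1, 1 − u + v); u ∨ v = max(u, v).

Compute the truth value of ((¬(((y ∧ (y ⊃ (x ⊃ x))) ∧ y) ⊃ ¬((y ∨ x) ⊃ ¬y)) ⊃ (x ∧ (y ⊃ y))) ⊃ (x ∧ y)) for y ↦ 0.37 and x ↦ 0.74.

0.37

(x ⊃ x): min(1, 1 − 0.74 + 0.74) = 1
(y ⊃ (x ⊃ x)): min(1, 1 − 0.37 + 1) = 1
(y ∧ (y ⊃ (x ⊃ x))) = min(0.37, 1) = 0.37
((y ∧ (y ⊃ (x ⊃ x))) ∧ y) = min(0.37, 0.37) = 0.37
(y ∨ x) = max(0.37, 0.74) = 0.74
¬y: Łukasiewicz ¬ gives 1 − 0.37 = 0.63
((y ∨ x) ⊃ ¬y): min(1, 1 − 0.74 + 0.63) = 0.89
¬((y ∨ x) ⊃ ¬y): Łukasiewicz ¬ gives 1 − 0.89 = 0.11
(((y ∧ (y ⊃ (x ⊃ x))) ∧ y) ⊃ ¬((y ∨ x) ⊃ ¬y)): min(1, 1 − 0.37 + 0.11) = 0.74
¬(((y ∧ (y ⊃ (x ⊃ x))) ∧ y) ⊃ ¬((y ∨ x) ⊃ ¬y)): Łukasiewicz ¬ gives 1 − 0.74 = 0.26
(y ⊃ y): min(1, 1 − 0.37 + 0.37) = 1
(x ∧ (y ⊃ y)) = min(0.74, 1) = 0.74
(¬(((y ∧ (y ⊃ (x ⊃ x))) ∧ y) ⊃ ¬((y ∨ x) ⊃ ¬y)) ⊃ (x ∧ (y ⊃ y))): min(1, 1 − 0.26 + 0.74) = 1
(x ∧ y) = min(0.74, 0.37) = 0.37
((¬(((y ∧ (y ⊃ (x ⊃ x))) ∧ y) ⊃ ¬((y ∨ x) ⊃ ¬y)) ⊃ (x ∧ (y ⊃ y))) ⊃ (x ∧ y)): min(1, 1 − 1 + 0.37) = 0.37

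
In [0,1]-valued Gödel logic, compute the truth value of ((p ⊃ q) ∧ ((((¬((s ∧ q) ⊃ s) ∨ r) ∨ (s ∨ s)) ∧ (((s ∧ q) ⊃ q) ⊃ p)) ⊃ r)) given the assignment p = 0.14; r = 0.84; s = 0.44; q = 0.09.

0.09

(p ⊃ q): 0.14 > 0.09, so result = 0.09
(s ∧ q) = min(0.44, 0.09) = 0.09
((s ∧ q) ⊃ s): 0.09 ≤ 0.44, so result = 1
¬((s ∧ q) ⊃ s): Gödel ¬ of 1 = 0 (operand ≠ 0)
(¬((s ∧ q) ⊃ s) ∨ r) = max(0, 0.84) = 0.84
(s ∨ s) = max(0.44, 0.44) = 0.44
((¬((s ∧ q) ⊃ s) ∨ r) ∨ (s ∨ s)) = max(0.84, 0.44) = 0.84
(s ∧ q) = min(0.44, 0.09) = 0.09
((s ∧ q) ⊃ q): 0.09 ≤ 0.09, so result = 1
(((s ∧ q) ⊃ q) ⊃ p): 1 > 0.14, so result = 0.14
(((¬((s ∧ q) ⊃ s) ∨ r) ∨ (s ∨ s)) ∧ (((s ∧ q) ⊃ q) ⊃ p)) = min(0.84, 0.14) = 0.14
((((¬((s ∧ q) ⊃ s) ∨ r) ∨ (s ∨ s)) ∧ (((s ∧ q) ⊃ q) ⊃ p)) ⊃ r): 0.14 ≤ 0.84, so result = 1
((p ⊃ q) ∧ ((((¬((s ∧ q) ⊃ s) ∨ r) ∨ (s ∨ s)) ∧ (((s ∧ q) ⊃ q) ⊃ p)) ⊃ r)) = min(0.09, 1) = 0.09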